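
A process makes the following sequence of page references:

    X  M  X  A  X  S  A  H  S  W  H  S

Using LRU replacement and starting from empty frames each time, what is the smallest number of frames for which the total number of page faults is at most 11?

2

f=1: 12 faults
f=2: 10 faults
f=3: 6 faults
f=4: 6 faults
f=5: 6 faults
f=6: 6 faults
Smallest f with faults ≤ 11 is 2.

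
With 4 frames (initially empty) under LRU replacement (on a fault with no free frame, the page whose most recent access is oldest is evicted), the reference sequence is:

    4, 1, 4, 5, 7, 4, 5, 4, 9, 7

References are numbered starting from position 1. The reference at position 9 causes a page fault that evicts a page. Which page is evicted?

pos 1: 4 → fault, frames (4)
pos 2: 1 → fault, frames (4 1)
pos 3: 4 → hit
pos 4: 5 → fault, frames (1 4 5)
pos 5: 7 → fault, frames (1 4 5 7)
pos 6: 4 → hit
pos 7: 5 → hit
pos 8: 4 → hit
pos 9: 9 → fault, evict 1, frames (7 5 4 9)
At position 9, page 1 is evicted.

1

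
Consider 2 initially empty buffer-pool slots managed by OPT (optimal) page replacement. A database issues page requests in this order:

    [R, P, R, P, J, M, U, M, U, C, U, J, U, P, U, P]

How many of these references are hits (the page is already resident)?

8

R -> fault, frames (R)
P -> fault, frames (R P)
R -> hit
P -> hit
J -> fault, evict R, frames (P J)
M -> fault, evict P, frames (J M)
U -> fault, evict J, frames (M U)
M -> hit
U -> hit
C -> fault, evict M, frames (U C)
U -> hit
J -> fault, evict C, frames (U J)
U -> hit
P -> fault, evict J, frames (U P)
U -> hit
P -> hit
Hits: 8.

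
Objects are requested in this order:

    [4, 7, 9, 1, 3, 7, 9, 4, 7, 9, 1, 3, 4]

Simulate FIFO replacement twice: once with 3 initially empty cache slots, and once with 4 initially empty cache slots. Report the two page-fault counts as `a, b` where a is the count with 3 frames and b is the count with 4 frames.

10, 11

3 frames: F F F F F F F F . . F F . → 10 faults.
4 frames: F F F F F . . F F F F F F → 11 faults.
11 > 10: adding a frame increased faults — Belady's anomaly.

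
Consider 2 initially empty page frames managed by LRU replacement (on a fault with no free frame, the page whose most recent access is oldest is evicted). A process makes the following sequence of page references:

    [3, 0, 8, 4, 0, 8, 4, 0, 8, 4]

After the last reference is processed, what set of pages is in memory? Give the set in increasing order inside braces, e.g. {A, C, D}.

{4, 8}

3 → fault, frames {3}
0 → fault, frames {3,0}
8 → fault, evict 3, frames {0,8}
4 → fault, evict 0, frames {8,4}
0 → fault, evict 8, frames {4,0}
8 → fault, evict 4, frames {0,8}
4 → fault, evict 0, frames {8,4}
0 → fault, evict 8, frames {4,0}
8 → fault, evict 4, frames {0,8}
4 → fault, evict 0, frames {8,4}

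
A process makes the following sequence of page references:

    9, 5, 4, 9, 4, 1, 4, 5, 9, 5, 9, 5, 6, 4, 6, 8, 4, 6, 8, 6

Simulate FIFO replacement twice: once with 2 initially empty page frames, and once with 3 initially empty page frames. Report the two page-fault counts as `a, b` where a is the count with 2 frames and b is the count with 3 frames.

12, 9

2 frames: F F F F . F F F F . . . F F . F . F . . → 12 faults.
3 frames: F F F . . F . . F F . . F F . F . . . . → 9 faults.
9 < 12: adding a frame reduced faults, as is typical.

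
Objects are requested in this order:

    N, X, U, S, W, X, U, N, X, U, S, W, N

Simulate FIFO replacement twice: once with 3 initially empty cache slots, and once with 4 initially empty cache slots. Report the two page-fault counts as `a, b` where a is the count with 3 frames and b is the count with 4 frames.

3 frames: F F F F F F F F . . F F . → 10 faults.
4 frames: F F F F F . . F F F F F F → 11 faults.
11 > 10: adding a frame increased faults — Belady's anomaly.

10, 11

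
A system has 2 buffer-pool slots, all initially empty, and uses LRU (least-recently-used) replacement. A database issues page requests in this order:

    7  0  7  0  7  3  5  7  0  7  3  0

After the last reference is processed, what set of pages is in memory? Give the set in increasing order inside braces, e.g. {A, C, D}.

{0, 3}

7 -> fault, frames {7}
0 -> fault, frames {7,0}
7 -> hit
0 -> hit
7 -> hit
3 -> fault, evict 0, frames {7,3}
5 -> fault, evict 7, frames {3,5}
7 -> fault, evict 3, frames {5,7}
0 -> fault, evict 5, frames {7,0}
7 -> hit
3 -> fault, evict 0, frames {7,3}
0 -> fault, evict 7, frames {3,0}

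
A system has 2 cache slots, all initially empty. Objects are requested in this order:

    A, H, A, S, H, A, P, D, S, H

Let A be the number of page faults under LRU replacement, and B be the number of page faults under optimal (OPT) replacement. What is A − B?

Under LRU: F F . F F F F F F F → 9 faults.
Under OPT: F F . F . F F F . F → 7 faults.
A − B = 9 − 7 = 2.

2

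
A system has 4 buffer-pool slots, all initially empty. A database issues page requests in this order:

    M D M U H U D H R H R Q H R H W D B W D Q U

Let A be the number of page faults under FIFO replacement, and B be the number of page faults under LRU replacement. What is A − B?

Under FIFO: F F . F F . . . F . . F . . . F F F . . . F → 10 faults.
Under LRU: F F . F F . . . F . . F . . . F F F . . F F → 11 faults.
A − B = 10 − 11 = -1.

-1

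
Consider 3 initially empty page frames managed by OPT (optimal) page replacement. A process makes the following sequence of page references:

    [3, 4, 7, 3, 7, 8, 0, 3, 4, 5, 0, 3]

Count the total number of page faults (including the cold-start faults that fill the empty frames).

3: fault, frames (3)
4: fault, frames (3 4)
7: fault, frames (3 4 7)
3: hit
7: hit
8: fault, evict 7, frames (3 4 8)
0: fault, evict 8, frames (3 4 0)
3: hit
4: hit
5: fault, evict 4, frames (3 0 5)
0: hit
3: hit
Page faults: 6.

6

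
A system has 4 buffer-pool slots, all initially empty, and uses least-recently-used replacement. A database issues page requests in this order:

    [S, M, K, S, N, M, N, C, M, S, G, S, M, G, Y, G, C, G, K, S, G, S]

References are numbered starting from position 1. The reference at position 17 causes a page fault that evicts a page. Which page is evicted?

S

pos 1: S: fault, frames [S]
pos 2: M: fault, frames [S, M]
pos 3: K: fault, frames [S, M, K]
pos 4: S: hit
pos 5: N: fault, frames [M, K, S, N]
pos 6: M: hit
pos 7: N: hit
pos 8: C: fault, evict K, frames [S, M, N, C]
pos 9: M: hit
pos 10: S: hit
pos 11: G: fault, evict N, frames [C, M, S, G]
pos 12: S: hit
pos 13: M: hit
pos 14: G: hit
pos 15: Y: fault, evict C, frames [S, M, G, Y]
pos 16: G: hit
pos 17: C: fault, evict S, frames [M, Y, G, C]
At position 17, page S is evicted.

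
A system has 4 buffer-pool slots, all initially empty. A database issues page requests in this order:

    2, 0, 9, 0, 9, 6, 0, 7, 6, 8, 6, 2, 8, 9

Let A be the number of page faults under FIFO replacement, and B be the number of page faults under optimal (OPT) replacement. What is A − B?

2

Under FIFO: F F F . . F . F . F . F . F → 8 faults.
Under OPT: F F F . . F . F . F . . . . → 6 faults.
A − B = 8 − 6 = 2.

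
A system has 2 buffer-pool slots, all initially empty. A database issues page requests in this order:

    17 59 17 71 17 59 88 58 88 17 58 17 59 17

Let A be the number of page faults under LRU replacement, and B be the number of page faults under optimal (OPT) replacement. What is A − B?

1

Under LRU: F F . F . F F F . F F . F . → 9 faults.
Under OPT: F F . F . F F F . F . . F . → 8 faults.
A − B = 9 − 8 = 1.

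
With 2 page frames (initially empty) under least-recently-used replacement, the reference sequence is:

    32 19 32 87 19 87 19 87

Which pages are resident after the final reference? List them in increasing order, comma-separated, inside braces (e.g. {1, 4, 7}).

{19, 87}

32: miss, frames {32}
19: miss, frames {32,19}
32: hit
87: miss, evict 19, frames {32,87}
19: miss, evict 32, frames {87,19}
87: hit
19: hit
87: hit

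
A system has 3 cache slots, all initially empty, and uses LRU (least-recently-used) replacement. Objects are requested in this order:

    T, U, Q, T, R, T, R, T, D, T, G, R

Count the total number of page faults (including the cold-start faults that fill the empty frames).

T: miss, frames (T)
U: miss, frames (T U)
Q: miss, frames (T U Q)
T: hit
R: miss, evict U, frames (Q T R)
T: hit
R: hit
T: hit
D: miss, evict Q, frames (R T D)
T: hit
G: miss, evict R, frames (D T G)
R: miss, evict D, frames (T G R)
Page faults: 7.

7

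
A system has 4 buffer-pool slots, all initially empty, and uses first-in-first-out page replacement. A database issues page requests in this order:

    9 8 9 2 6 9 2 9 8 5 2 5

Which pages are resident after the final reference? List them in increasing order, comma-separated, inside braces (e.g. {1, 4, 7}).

9 -> fault, frames [9]
8 -> fault, frames [9, 8]
9 -> hit
2 -> fault, frames [9, 8, 2]
6 -> fault, frames [9, 8, 2, 6]
9 -> hit
2 -> hit
9 -> hit
8 -> hit
5 -> fault, evict 9, frames [8, 2, 6, 5]
2 -> hit
5 -> hit

{2, 5, 6, 8}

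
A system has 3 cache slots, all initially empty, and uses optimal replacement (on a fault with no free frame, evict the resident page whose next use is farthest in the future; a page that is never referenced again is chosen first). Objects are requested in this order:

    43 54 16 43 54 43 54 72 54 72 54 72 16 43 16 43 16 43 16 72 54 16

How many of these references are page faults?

6

43 → fault, frames (43)
54 → fault, frames (43 54)
16 → fault, frames (43 54 16)
43 → hit
54 → hit
43 → hit
54 → hit
72 → fault, evict 43, frames (54 16 72)
54 → hit
72 → hit
54 → hit
72 → hit
16 → hit
43 → fault, evict 54, frames (16 72 43)
16 → hit
43 → hit
16 → hit
43 → hit
16 → hit
72 → hit
54 → fault, evict 43, frames (16 72 54)
16 → hit
Page faults: 6.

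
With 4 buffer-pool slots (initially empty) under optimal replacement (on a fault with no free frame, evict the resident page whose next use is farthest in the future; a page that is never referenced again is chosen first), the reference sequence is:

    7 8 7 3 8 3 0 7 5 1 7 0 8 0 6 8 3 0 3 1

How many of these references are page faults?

8

7: miss, frames {7}
8: miss, frames {7,8}
7: hit
3: miss, frames {7,8,3}
8: hit
3: hit
0: miss, frames {7,8,3,0}
7: hit
5: miss, evict 3, frames {7,8,0,5}
1: miss, evict 5, frames {7,8,0,1}
7: hit
0: hit
8: hit
0: hit
6: miss, evict 7, frames {8,0,1,6}
8: hit
3: miss, evict 6, frames {8,0,1,3}
0: hit
3: hit
1: hit
Page faults: 8.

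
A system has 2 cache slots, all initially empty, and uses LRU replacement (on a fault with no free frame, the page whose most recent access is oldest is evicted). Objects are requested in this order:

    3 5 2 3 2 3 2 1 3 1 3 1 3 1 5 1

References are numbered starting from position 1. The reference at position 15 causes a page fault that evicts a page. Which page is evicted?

3

pos 1: 3 -> miss, frames [3]
pos 2: 5 -> miss, frames [3, 5]
pos 3: 2 -> miss, evict 3, frames [5, 2]
pos 4: 3 -> miss, evict 5, frames [2, 3]
pos 5: 2 -> hit
pos 6: 3 -> hit
pos 7: 2 -> hit
pos 8: 1 -> miss, evict 3, frames [2, 1]
pos 9: 3 -> miss, evict 2, frames [1, 3]
pos 10: 1 -> hit
pos 11: 3 -> hit
pos 12: 1 -> hit
pos 13: 3 -> hit
pos 14: 1 -> hit
pos 15: 5 -> miss, evict 3, frames [1, 5]
At position 15, page 3 is evicted.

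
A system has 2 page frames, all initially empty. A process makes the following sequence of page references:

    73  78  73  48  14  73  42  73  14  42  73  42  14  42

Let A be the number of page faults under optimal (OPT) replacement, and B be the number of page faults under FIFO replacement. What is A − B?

Under OPT: F F . F F . F . F . F . F . → 8 faults.
Under FIFO: F F . F F F F . F . F F F . → 10 faults.
A − B = 8 − 10 = -2.

-2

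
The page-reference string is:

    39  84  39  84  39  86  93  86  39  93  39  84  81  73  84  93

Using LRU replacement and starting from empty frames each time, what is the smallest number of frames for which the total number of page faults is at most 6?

5

f=1: 16 faults
f=2: 11 faults
f=3: 8 faults
f=4: 7 faults
f=5: 6 faults
f=6: 6 faults
Smallest f with faults ≤ 6 is 5.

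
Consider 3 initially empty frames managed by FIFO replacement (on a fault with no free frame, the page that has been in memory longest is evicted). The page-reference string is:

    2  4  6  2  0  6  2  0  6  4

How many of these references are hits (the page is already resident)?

2 → miss, frames [2]
4 → miss, frames [2, 4]
6 → miss, frames [2, 4, 6]
2 → hit
0 → miss, evict 2, frames [4, 6, 0]
6 → hit
2 → miss, evict 4, frames [6, 0, 2]
0 → hit
6 → hit
4 → miss, evict 6, frames [0, 2, 4]
Hits: 4.

4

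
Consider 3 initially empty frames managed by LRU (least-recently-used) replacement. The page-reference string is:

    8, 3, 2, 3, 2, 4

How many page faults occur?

4

8 -> miss, frames {8}
3 -> miss, frames {8,3}
2 -> miss, frames {8,3,2}
3 -> hit
2 -> hit
4 -> miss, evict 8, frames {3,2,4}
Page faults: 4.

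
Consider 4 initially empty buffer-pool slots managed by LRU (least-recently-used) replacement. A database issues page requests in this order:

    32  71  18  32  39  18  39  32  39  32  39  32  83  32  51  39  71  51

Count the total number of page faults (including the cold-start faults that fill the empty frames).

32: fault, frames (32)
71: fault, frames (32 71)
18: fault, frames (32 71 18)
32: hit
39: fault, frames (71 18 32 39)
18: hit
39: hit
32: hit
39: hit
32: hit
39: hit
32: hit
83: fault, evict 71, frames (18 39 32 83)
32: hit
51: fault, evict 18, frames (39 83 32 51)
39: hit
71: fault, evict 83, frames (32 51 39 71)
51: hit
Page faults: 7.

7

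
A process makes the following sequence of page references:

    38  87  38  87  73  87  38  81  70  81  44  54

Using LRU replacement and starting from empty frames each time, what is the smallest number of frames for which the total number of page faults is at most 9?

2

f=1: 12 faults
f=2: 8 faults
f=3: 7 faults
f=4: 7 faults
f=5: 7 faults
f=6: 7 faults
f=7: 7 faults
Smallest f with faults ≤ 9 is 2.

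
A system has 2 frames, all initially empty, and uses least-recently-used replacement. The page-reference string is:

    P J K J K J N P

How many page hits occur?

P: fault, frames (P)
J: fault, frames (P J)
K: fault, evict P, frames (J K)
J: hit
K: hit
J: hit
N: fault, evict K, frames (J N)
P: fault, evict J, frames (N P)
Hits: 3.

3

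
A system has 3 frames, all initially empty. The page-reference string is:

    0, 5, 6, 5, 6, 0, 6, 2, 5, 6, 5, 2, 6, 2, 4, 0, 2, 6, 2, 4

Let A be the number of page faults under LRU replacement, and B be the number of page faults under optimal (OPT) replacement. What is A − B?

Under LRU: F F F . . . . F F . . . . . F F . F . F → 9 faults.
Under OPT: F F F . . . . F . . . . . . F F . . . F → 7 faults.
A − B = 9 − 7 = 2.

2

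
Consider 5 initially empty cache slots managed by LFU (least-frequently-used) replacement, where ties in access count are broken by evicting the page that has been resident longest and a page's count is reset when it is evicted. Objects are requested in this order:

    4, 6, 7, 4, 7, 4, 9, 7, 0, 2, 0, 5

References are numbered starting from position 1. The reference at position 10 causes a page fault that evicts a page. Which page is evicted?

pos 1: 4 -> fault, frames [4]
pos 2: 6 -> fault, frames [4, 6]
pos 3: 7 -> fault, frames [4, 6, 7]
pos 4: 4 -> hit
pos 5: 7 -> hit
pos 6: 4 -> hit
pos 7: 9 -> fault, frames [4, 6, 7, 9]
pos 8: 7 -> hit
pos 9: 0 -> fault, frames [4, 6, 7, 9, 0]
pos 10: 2 -> fault, evict 6, frames [4, 7, 9, 0, 2]
At position 10, page 6 is evicted.

6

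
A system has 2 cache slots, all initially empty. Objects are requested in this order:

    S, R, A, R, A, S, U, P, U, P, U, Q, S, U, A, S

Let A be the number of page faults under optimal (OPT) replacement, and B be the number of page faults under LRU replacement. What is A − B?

Under OPT: F F F . . F F F . . . F F . F . → 9 faults.
Under LRU: F F F . . F F F . . . F F F F F → 11 faults.
A − B = 9 − 11 = -2.

-2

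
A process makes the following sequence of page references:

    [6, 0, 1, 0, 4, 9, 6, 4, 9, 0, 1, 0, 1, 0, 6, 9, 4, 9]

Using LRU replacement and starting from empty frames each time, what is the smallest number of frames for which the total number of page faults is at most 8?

5

f=1: 18 faults
f=2: 13 faults
f=3: 11 faults
f=4: 9 faults
f=5: 5 faults
Smallest f with faults ≤ 8 is 5.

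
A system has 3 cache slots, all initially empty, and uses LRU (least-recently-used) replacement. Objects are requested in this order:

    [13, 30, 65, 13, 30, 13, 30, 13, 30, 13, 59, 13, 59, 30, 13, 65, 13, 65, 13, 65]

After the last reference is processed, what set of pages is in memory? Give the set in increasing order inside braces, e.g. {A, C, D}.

13: fault, frames (13)
30: fault, frames (13 30)
65: fault, frames (13 30 65)
13: hit
30: hit
13: hit
30: hit
13: hit
30: hit
13: hit
59: fault, evict 65, frames (30 13 59)
13: hit
59: hit
30: hit
13: hit
65: fault, evict 59, frames (30 13 65)
13: hit
65: hit
13: hit
65: hit

{13, 30, 65}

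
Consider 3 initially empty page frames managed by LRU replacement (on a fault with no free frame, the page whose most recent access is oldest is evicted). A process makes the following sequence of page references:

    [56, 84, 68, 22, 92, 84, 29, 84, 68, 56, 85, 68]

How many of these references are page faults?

56 -> miss, frames {56}
84 -> miss, frames {56,84}
68 -> miss, frames {56,84,68}
22 -> miss, evict 56, frames {84,68,22}
92 -> miss, evict 84, frames {68,22,92}
84 -> miss, evict 68, frames {22,92,84}
29 -> miss, evict 22, frames {92,84,29}
84 -> hit
68 -> miss, evict 92, frames {29,84,68}
56 -> miss, evict 29, frames {84,68,56}
85 -> miss, evict 84, frames {68,56,85}
68 -> hit
Page faults: 10.

10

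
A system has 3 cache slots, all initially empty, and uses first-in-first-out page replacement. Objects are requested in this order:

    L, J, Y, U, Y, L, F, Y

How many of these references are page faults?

L -> fault, frames (L)
J -> fault, frames (L J)
Y -> fault, frames (L J Y)
U -> fault, evict L, frames (J Y U)
Y -> hit
L -> fault, evict J, frames (Y U L)
F -> fault, evict Y, frames (U L F)
Y -> fault, evict U, frames (L F Y)
Page faults: 7.

7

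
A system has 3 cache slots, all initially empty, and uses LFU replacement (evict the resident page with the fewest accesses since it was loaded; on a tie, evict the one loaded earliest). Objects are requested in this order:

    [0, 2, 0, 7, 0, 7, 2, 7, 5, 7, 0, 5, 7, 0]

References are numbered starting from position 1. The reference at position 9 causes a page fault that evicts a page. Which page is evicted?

pos 1: 0 -> miss, frames [0]
pos 2: 2 -> miss, frames [0, 2]
pos 3: 0 -> hit
pos 4: 7 -> miss, frames [0, 2, 7]
pos 5: 0 -> hit
pos 6: 7 -> hit
pos 7: 2 -> hit
pos 8: 7 -> hit
pos 9: 5 -> miss, evict 2, frames [0, 7, 5]
At position 9, page 2 is evicted.

2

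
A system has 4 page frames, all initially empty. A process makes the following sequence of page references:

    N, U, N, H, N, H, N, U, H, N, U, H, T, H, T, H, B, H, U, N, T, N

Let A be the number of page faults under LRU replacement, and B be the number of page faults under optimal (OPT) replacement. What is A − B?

1

Under LRU: F F . F . . . . . . . . F . . . F . . F F . → 7 faults.
Under OPT: F F . F . . . . . . . . F . . . F . . . F . → 6 faults.
A − B = 7 − 6 = 1.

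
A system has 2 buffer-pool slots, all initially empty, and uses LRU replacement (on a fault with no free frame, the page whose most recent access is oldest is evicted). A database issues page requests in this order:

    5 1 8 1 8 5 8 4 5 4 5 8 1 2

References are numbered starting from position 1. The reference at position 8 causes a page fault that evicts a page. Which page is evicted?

pos 1: 5 -> fault, frames (5)
pos 2: 1 -> fault, frames (5 1)
pos 3: 8 -> fault, evict 5, frames (1 8)
pos 4: 1 -> hit
pos 5: 8 -> hit
pos 6: 5 -> fault, evict 1, frames (8 5)
pos 7: 8 -> hit
pos 8: 4 -> fault, evict 5, frames (8 4)
At position 8, page 5 is evicted.

5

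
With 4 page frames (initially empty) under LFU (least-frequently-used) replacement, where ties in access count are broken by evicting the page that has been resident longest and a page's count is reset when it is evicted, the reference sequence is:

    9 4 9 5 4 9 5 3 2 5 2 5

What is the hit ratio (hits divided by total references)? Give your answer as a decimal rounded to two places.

0.58

9 -> fault, frames {9}
4 -> fault, frames {9,4}
9 -> hit
5 -> fault, frames {9,4,5}
4 -> hit
9 -> hit
5 -> hit
3 -> fault, frames {9,4,5,3}
2 -> fault, evict 3, frames {9,4,5,2}
5 -> hit
2 -> hit
5 -> hit
Hits: 7 of 12 references → 7/12 = 0.5833.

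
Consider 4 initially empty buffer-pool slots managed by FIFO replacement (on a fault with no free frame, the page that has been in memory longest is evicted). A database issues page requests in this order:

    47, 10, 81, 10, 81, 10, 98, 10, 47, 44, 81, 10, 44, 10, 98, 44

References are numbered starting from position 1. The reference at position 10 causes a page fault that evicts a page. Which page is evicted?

pos 1: 47 -> miss, frames [47]
pos 2: 10 -> miss, frames [47, 10]
pos 3: 81 -> miss, frames [47, 10, 81]
pos 4: 10 -> hit
pos 5: 81 -> hit
pos 6: 10 -> hit
pos 7: 98 -> miss, frames [47, 10, 81, 98]
pos 8: 10 -> hit
pos 9: 47 -> hit
pos 10: 44 -> miss, evict 47, frames [10, 81, 98, 44]
At position 10, page 47 is evicted.

47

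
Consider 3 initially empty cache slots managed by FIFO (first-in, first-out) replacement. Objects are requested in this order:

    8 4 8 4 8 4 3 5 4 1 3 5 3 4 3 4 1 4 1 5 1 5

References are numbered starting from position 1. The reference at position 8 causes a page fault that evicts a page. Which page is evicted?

pos 1: 8 → fault, frames {8}
pos 2: 4 → fault, frames {8,4}
pos 3: 8 → hit
pos 4: 4 → hit
pos 5: 8 → hit
pos 6: 4 → hit
pos 7: 3 → fault, frames {8,4,3}
pos 8: 5 → fault, evict 8, frames {4,3,5}
At position 8, page 8 is evicted.

8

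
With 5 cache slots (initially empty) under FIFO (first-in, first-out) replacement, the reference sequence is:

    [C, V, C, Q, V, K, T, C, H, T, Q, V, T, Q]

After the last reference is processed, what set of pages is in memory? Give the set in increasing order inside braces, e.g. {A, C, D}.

{H, K, Q, T, V}

C: miss, frames (C)
V: miss, frames (C V)
C: hit
Q: miss, frames (C V Q)
V: hit
K: miss, frames (C V Q K)
T: miss, frames (C V Q K T)
C: hit
H: miss, evict C, frames (V Q K T H)
T: hit
Q: hit
V: hit
T: hit
Q: hit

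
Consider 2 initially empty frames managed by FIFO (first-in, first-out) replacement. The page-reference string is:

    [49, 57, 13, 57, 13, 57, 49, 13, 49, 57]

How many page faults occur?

49 -> fault, frames (49)
57 -> fault, frames (49 57)
13 -> fault, evict 49, frames (57 13)
57 -> hit
13 -> hit
57 -> hit
49 -> fault, evict 57, frames (13 49)
13 -> hit
49 -> hit
57 -> fault, evict 13, frames (49 57)
Page faults: 5.

5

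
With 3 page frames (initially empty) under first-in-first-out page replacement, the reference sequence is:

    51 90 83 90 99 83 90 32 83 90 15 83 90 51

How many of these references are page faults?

9

51: miss, frames (51)
90: miss, frames (51 90)
83: miss, frames (51 90 83)
90: hit
99: miss, evict 51, frames (90 83 99)
83: hit
90: hit
32: miss, evict 90, frames (83 99 32)
83: hit
90: miss, evict 83, frames (99 32 90)
15: miss, evict 99, frames (32 90 15)
83: miss, evict 32, frames (90 15 83)
90: hit
51: miss, evict 90, frames (15 83 51)
Page faults: 9.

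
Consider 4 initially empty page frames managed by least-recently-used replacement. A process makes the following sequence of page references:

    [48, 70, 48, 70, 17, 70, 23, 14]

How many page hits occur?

48 → miss, frames [48]
70 → miss, frames [48, 70]
48 → hit
70 → hit
17 → miss, frames [48, 70, 17]
70 → hit
23 → miss, frames [48, 17, 70, 23]
14 → miss, evict 48, frames [17, 70, 23, 14]
Hits: 3.

3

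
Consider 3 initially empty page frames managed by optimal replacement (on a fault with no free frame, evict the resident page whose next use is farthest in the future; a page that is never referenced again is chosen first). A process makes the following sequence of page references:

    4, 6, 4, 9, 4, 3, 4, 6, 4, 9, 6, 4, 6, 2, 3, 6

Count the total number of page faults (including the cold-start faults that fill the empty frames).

4: miss, frames [4]
6: miss, frames [4, 6]
4: hit
9: miss, frames [4, 6, 9]
4: hit
3: miss, evict 9, frames [4, 6, 3]
4: hit
6: hit
4: hit
9: miss, evict 3, frames [4, 6, 9]
6: hit
4: hit
6: hit
2: miss, evict 9, frames [4, 6, 2]
3: miss, evict 2, frames [4, 6, 3]
6: hit
Page faults: 7.

7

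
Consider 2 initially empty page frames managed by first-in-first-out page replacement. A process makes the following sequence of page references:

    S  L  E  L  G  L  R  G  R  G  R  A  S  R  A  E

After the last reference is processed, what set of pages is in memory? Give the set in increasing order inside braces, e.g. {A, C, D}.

S: fault, frames (S)
L: fault, frames (S L)
E: fault, evict S, frames (L E)
L: hit
G: fault, evict L, frames (E G)
L: fault, evict E, frames (G L)
R: fault, evict G, frames (L R)
G: fault, evict L, frames (R G)
R: hit
G: hit
R: hit
A: fault, evict R, frames (G A)
S: fault, evict G, frames (A S)
R: fault, evict A, frames (S R)
A: fault, evict S, frames (R A)
E: fault, evict R, frames (A E)

{A, E}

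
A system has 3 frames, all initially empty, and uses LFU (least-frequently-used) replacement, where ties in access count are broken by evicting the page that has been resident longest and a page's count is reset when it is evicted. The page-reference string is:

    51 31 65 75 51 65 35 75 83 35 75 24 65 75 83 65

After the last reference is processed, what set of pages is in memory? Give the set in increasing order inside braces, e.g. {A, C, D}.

{65, 75, 83}

51: miss, frames (51)
31: miss, frames (51 31)
65: miss, frames (51 31 65)
75: miss, evict 51, frames (31 65 75)
51: miss, evict 31, frames (65 75 51)
65: hit
35: miss, evict 75, frames (65 51 35)
75: miss, evict 51, frames (65 35 75)
83: miss, evict 35, frames (65 75 83)
35: miss, evict 75, frames (65 83 35)
75: miss, evict 83, frames (65 35 75)
24: miss, evict 35, frames (65 75 24)
65: hit
75: hit
83: miss, evict 24, frames (65 75 83)
65: hit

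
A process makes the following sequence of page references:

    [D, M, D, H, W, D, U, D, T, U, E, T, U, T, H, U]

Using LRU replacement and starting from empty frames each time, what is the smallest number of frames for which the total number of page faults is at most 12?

f=1: 16 faults
f=2: 13 faults
f=3: 8 faults
f=4: 8 faults
f=5: 8 faults
f=6: 7 faults
f=7: 7 faults
Smallest f with faults ≤ 12 is 3.

3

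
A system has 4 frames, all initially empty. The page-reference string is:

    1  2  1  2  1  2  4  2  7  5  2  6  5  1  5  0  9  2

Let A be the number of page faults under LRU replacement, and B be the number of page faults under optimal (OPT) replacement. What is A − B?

Under LRU: F F . . . . F . F F . F . F . F F F → 10 faults.
Under OPT: F F . . . . F . F F . F . . . F F . → 8 faults.
A − B = 10 − 8 = 2.

2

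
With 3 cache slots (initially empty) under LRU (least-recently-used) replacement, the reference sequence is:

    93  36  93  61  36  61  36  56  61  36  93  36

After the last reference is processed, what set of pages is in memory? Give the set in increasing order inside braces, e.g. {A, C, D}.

93: fault, frames (93)
36: fault, frames (93 36)
93: hit
61: fault, frames (36 93 61)
36: hit
61: hit
36: hit
56: fault, evict 93, frames (61 36 56)
61: hit
36: hit
93: fault, evict 56, frames (61 36 93)
36: hit

{36, 61, 93}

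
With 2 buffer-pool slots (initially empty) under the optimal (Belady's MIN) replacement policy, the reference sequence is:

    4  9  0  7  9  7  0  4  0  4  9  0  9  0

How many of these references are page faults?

7

4: miss, frames [4]
9: miss, frames [4, 9]
0: miss, evict 4, frames [9, 0]
7: miss, evict 0, frames [9, 7]
9: hit
7: hit
0: miss, evict 7, frames [9, 0]
4: miss, evict 9, frames [0, 4]
0: hit
4: hit
9: miss, evict 4, frames [0, 9]
0: hit
9: hit
0: hit
Page faults: 7.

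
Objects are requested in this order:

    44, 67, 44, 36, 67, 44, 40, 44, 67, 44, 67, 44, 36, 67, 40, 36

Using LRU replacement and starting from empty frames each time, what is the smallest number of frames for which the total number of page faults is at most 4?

4

f=1: 16 faults
f=2: 11 faults
f=3: 6 faults
f=4: 4 faults
Smallest f with faults ≤ 4 is 4.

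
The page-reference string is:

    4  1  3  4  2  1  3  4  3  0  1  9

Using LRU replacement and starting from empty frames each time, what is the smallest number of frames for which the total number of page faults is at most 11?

f=1: 12 faults
f=2: 11 faults
f=3: 10 faults
f=4: 6 faults
f=5: 6 faults
f=6: 6 faults
Smallest f with faults ≤ 11 is 2.

2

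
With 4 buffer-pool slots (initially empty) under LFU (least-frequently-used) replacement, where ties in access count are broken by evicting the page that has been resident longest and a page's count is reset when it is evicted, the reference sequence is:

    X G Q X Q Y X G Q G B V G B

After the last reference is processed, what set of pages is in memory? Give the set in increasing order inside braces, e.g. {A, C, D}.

{B, G, Q, X}

X → fault, frames {X}
G → fault, frames {X,G}
Q → fault, frames {X,G,Q}
X → hit
Q → hit
Y → fault, frames {X,G,Q,Y}
X → hit
G → hit
Q → hit
G → hit
B → fault, evict Y, frames {X,G,Q,B}
V → fault, evict B, frames {X,G,Q,V}
G → hit
B → fault, evict V, frames {X,G,Q,B}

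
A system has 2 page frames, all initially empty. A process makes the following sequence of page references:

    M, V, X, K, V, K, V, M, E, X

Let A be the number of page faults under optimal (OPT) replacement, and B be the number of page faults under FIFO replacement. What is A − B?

-1

Under OPT: F F F F . . . F F F → 7 faults.
Under FIFO: F F F F F . . F F F → 8 faults.
A − B = 7 − 8 = -1.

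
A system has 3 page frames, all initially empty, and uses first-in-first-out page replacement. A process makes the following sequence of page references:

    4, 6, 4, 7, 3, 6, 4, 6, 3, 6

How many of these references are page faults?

6

4: fault, frames (4)
6: fault, frames (4 6)
4: hit
7: fault, frames (4 6 7)
3: fault, evict 4, frames (6 7 3)
6: hit
4: fault, evict 6, frames (7 3 4)
6: fault, evict 7, frames (3 4 6)
3: hit
6: hit
Page faults: 6.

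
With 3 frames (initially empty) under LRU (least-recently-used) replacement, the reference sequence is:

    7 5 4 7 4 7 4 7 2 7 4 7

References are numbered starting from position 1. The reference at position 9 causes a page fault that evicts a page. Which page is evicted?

pos 1: 7 → miss, frames [7]
pos 2: 5 → miss, frames [7, 5]
pos 3: 4 → miss, frames [7, 5, 4]
pos 4: 7 → hit
pos 5: 4 → hit
pos 6: 7 → hit
pos 7: 4 → hit
pos 8: 7 → hit
pos 9: 2 → miss, evict 5, frames [4, 7, 2]
At position 9, page 5 is evicted.

5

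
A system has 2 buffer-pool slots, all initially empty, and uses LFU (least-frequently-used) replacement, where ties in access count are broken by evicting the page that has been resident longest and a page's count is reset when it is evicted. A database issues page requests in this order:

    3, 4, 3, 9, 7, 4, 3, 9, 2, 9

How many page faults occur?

3 → miss, frames [3]
4 → miss, frames [3, 4]
3 → hit
9 → miss, evict 4, frames [3, 9]
7 → miss, evict 9, frames [3, 7]
4 → miss, evict 7, frames [3, 4]
3 → hit
9 → miss, evict 4, frames [3, 9]
2 → miss, evict 9, frames [3, 2]
9 → miss, evict 2, frames [3, 9]
Page faults: 8.

8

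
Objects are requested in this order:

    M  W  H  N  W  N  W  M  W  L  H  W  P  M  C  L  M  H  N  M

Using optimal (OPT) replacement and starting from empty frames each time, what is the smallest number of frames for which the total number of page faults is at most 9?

f=1: 20 faults
f=2: 13 faults
f=3: 10 faults
f=4: 8 faults
f=5: 7 faults
f=6: 7 faults
f=7: 7 faults
Smallest f with faults ≤ 9 is 4.

4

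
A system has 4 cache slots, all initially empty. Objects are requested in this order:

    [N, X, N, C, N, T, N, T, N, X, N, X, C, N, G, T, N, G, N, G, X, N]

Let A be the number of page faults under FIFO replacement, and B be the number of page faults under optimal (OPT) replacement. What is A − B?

Under FIFO: F F . F . F . . . . . . . . F . F . . . F . → 7 faults.
Under OPT: F F . F . F . . . . . . . . F . . . . . . . → 5 faults.
A − B = 7 − 5 = 2.

2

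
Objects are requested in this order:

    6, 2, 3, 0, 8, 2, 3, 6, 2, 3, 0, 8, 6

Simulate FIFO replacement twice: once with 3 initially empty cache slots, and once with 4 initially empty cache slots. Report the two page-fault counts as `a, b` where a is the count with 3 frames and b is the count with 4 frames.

3 frames: F F F F F F F F . . F F . → 10 faults.
4 frames: F F F F F . . F F F F F F → 11 faults.
11 > 10: adding a frame increased faults — Belady's anomaly.

10, 11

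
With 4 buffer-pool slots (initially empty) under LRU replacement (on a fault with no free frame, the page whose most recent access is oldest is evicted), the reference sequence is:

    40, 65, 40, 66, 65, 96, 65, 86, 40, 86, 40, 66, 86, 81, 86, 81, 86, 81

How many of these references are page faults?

40 -> fault, frames [40]
65 -> fault, frames [40, 65]
40 -> hit
66 -> fault, frames [65, 40, 66]
65 -> hit
96 -> fault, frames [40, 66, 65, 96]
65 -> hit
86 -> fault, evict 40, frames [66, 96, 65, 86]
40 -> fault, evict 66, frames [96, 65, 86, 40]
86 -> hit
40 -> hit
66 -> fault, evict 96, frames [65, 86, 40, 66]
86 -> hit
81 -> fault, evict 65, frames [40, 66, 86, 81]
86 -> hit
81 -> hit
86 -> hit
81 -> hit
Page faults: 8.

8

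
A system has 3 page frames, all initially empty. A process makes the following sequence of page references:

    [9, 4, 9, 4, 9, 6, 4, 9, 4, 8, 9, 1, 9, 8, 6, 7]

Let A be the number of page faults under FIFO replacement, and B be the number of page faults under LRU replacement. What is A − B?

Under FIFO: F F . . . F . . . F F F . . F F → 8 faults.
Under LRU: F F . . . F . . . F . F . . F F → 7 faults.
A − B = 8 − 7 = 1.

1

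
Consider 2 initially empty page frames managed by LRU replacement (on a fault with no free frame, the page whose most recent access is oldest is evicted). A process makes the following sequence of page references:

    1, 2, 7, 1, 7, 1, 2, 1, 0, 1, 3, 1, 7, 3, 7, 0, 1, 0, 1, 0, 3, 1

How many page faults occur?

1 -> fault, frames {1}
2 -> fault, frames {1,2}
7 -> fault, evict 1, frames {2,7}
1 -> fault, evict 2, frames {7,1}
7 -> hit
1 -> hit
2 -> fault, evict 7, frames {1,2}
1 -> hit
0 -> fault, evict 2, frames {1,0}
1 -> hit
3 -> fault, evict 0, frames {1,3}
1 -> hit
7 -> fault, evict 3, frames {1,7}
3 -> fault, evict 1, frames {7,3}
7 -> hit
0 -> fault, evict 3, frames {7,0}
1 -> fault, evict 7, frames {0,1}
0 -> hit
1 -> hit
0 -> hit
3 -> fault, evict 1, frames {0,3}
1 -> fault, evict 0, frames {3,1}
Page faults: 13.

13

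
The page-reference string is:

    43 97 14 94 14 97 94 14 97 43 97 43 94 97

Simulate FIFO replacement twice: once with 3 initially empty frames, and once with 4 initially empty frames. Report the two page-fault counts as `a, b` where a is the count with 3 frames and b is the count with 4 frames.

6, 4

3 frames: F F F F . . . . . F F . . . → 6 faults.
4 frames: F F F F . . . . . . . . . . → 4 faults.
4 < 6: adding a frame reduced faults, as is typical.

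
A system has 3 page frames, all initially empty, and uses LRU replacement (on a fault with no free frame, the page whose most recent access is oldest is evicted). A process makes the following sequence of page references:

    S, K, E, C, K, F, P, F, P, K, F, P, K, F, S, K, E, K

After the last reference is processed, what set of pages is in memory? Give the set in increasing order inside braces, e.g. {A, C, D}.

S → fault, frames (S)
K → fault, frames (S K)
E → fault, frames (S K E)
C → fault, evict S, frames (K E C)
K → hit
F → fault, evict E, frames (C K F)
P → fault, evict C, frames (K F P)
F → hit
P → hit
K → hit
F → hit
P → hit
K → hit
F → hit
S → fault, evict P, frames (K F S)
K → hit
E → fault, evict F, frames (S K E)
K → hit

{E, K, S}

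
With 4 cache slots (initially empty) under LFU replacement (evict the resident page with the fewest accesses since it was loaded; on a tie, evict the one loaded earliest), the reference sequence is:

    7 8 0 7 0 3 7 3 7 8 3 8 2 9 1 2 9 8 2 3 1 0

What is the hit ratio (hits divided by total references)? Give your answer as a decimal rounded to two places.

7: miss, frames (7)
8: miss, frames (7 8)
0: miss, frames (7 8 0)
7: hit
0: hit
3: miss, frames (7 8 0 3)
7: hit
3: hit
7: hit
8: hit
3: hit
8: hit
2: miss, evict 0, frames (7 8 3 2)
9: miss, evict 2, frames (7 8 3 9)
1: miss, evict 9, frames (7 8 3 1)
2: miss, evict 1, frames (7 8 3 2)
9: miss, evict 2, frames (7 8 3 9)
8: hit
2: miss, evict 9, frames (7 8 3 2)
3: hit
1: miss, evict 2, frames (7 8 3 1)
0: miss, evict 1, frames (7 8 3 0)
Hits: 10 of 22 references → 10/22 = 0.4545.

0.45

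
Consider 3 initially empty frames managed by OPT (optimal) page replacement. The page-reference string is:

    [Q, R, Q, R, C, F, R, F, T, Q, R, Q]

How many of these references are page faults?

Q -> fault, frames [Q]
R -> fault, frames [Q, R]
Q -> hit
R -> hit
C -> fault, frames [Q, R, C]
F -> fault, evict C, frames [Q, R, F]
R -> hit
F -> hit
T -> fault, evict F, frames [Q, R, T]
Q -> hit
R -> hit
Q -> hit
Page faults: 5.

5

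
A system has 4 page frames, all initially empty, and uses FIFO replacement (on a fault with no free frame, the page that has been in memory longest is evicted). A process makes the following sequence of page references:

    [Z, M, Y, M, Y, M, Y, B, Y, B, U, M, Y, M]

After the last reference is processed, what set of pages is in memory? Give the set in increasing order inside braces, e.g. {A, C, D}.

{B, M, U, Y}

Z -> fault, frames {Z}
M -> fault, frames {Z,M}
Y -> fault, frames {Z,M,Y}
M -> hit
Y -> hit
M -> hit
Y -> hit
B -> fault, frames {Z,M,Y,B}
Y -> hit
B -> hit
U -> fault, evict Z, frames {M,Y,B,U}
M -> hit
Y -> hit
M -> hit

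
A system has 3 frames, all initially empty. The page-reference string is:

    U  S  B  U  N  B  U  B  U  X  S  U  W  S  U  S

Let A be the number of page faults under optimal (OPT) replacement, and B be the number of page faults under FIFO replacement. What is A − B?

-2

Under OPT: F F F . F . . . . F F . F . . . → 7 faults.
Under FIFO: F F F . F . F . . F F . F . F . → 9 faults.
A − B = 7 − 9 = -2.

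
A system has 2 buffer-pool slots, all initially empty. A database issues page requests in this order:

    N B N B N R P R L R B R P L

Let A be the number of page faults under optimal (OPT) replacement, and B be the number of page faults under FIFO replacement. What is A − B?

Under OPT: F F . . . F F . F . F . F F → 8 faults.
Under FIFO: F F . . . F F . F F F . F F → 9 faults.
A − B = 8 − 9 = -1.

-1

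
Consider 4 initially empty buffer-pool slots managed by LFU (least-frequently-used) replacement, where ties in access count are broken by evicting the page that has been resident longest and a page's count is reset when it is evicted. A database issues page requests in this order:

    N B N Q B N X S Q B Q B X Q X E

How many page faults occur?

8

N -> fault, frames {N}
B -> fault, frames {N,B}
N -> hit
Q -> fault, frames {N,B,Q}
B -> hit
N -> hit
X -> fault, frames {N,B,Q,X}
S -> fault, evict Q, frames {N,B,X,S}
Q -> fault, evict X, frames {N,B,S,Q}
B -> hit
Q -> hit
B -> hit
X -> fault, evict S, frames {N,B,Q,X}
Q -> hit
X -> hit
E -> fault, evict X, frames {N,B,Q,E}
Page faults: 8.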